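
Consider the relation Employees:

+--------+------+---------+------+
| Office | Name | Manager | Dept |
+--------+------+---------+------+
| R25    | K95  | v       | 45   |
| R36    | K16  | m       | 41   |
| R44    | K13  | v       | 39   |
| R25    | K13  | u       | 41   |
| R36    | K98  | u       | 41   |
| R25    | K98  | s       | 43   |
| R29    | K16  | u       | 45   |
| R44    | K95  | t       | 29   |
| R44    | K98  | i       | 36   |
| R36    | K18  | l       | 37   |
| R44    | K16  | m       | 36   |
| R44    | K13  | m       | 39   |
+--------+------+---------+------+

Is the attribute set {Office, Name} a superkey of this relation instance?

No

Two distinct rows share (Office=R44, Name=K13), so {Office, Name} does not determine every attribute — not a superkey.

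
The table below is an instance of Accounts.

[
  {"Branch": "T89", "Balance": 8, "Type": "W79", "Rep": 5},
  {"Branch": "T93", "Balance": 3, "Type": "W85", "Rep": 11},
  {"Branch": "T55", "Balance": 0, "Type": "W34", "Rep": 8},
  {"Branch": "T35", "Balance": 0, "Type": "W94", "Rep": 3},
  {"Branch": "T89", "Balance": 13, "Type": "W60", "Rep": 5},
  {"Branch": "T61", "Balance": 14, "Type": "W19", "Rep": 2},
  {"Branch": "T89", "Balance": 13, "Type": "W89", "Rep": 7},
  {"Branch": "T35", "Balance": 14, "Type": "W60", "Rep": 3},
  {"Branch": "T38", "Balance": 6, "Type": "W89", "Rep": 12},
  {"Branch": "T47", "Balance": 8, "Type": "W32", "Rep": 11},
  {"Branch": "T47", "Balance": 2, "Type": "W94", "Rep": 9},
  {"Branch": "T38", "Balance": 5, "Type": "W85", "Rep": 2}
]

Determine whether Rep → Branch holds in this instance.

Rep=5: 2 rows → Branch = T89, T89 ✓
Rep=11: 2 rows → Branch takes values {T93, T47} — violation
Rep=8: 1 row → Branch = T55 ✓
Rep=3: 2 rows → Branch = T35, T35 ✓
Rep=2: 2 rows → Branch takes values {T61, T38} — violation
Rep=7: 1 row → Branch = T89 ✓
Rep=12: 1 row → Branch = T38 ✓
Rep=9: 1 row → Branch = T47 ✓
Two rows agree on Rep but differ on Branch, so Rep → Branch does not hold.

No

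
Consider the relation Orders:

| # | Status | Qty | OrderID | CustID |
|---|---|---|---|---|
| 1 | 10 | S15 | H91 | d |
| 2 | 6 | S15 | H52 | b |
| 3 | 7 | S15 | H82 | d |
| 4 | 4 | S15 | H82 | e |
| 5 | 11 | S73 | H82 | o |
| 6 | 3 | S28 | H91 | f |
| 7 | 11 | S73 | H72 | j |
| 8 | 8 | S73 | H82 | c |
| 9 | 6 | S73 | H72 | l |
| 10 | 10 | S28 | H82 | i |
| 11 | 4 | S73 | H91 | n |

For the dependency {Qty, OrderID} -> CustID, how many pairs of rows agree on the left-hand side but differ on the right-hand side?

(Qty=S15, OrderID=H82): violating pairs (3,4) — 1 pair.
(Qty=S73, OrderID=H82): violating pairs (5,8) — 1 pair.
(Qty=S73, OrderID=H72): violating pairs (7,9) — 1 pair.

3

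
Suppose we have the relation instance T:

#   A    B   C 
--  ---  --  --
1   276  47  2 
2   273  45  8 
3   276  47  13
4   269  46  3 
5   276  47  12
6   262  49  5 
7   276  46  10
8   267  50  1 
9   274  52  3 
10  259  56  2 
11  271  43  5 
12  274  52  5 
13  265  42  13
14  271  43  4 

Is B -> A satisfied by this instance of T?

No

B=47: rows 1, 3, 5 → A = 276, 276, 276 ✓
B=45: row 2 → A = 273 ✓
B=46: rows 4, 7 → A takes values {269, 276} — violation
B=49: row 6 → A = 262 ✓
B=50: row 8 → A = 267 ✓
B=52: rows 9, 12 → A = 274, 274 ✓
B=56: row 10 → A = 259 ✓
B=43: rows 11, 14 → A = 271, 271 ✓
B=42: row 13 → A = 265 ✓
Two rows agree on B but differ on A, so B -> A does not hold.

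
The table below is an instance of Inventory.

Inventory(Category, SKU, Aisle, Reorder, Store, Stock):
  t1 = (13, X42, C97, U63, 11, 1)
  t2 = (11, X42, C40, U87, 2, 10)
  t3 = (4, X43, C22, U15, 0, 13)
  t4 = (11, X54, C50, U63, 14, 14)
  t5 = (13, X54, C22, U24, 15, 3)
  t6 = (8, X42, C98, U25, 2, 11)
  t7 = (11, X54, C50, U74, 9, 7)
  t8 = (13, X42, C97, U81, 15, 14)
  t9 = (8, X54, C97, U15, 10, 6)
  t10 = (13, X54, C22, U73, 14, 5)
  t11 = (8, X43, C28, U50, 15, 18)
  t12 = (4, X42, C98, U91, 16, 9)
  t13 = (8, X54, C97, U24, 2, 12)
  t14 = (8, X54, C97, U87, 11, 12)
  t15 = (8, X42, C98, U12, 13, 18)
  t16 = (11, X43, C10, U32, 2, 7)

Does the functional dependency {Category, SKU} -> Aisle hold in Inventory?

Yes

(Category=13, SKU=X42): rows 1, 8 → Aisle = C97, C97 ✓
(Category=11, SKU=X42): row 2 → Aisle = C40 ✓
(Category=4, SKU=X43): row 3 → Aisle = C22 ✓
(Category=11, SKU=X54): rows 4, 7 → Aisle = C50, C50 ✓
(Category=13, SKU=X54): rows 5, 10 → Aisle = C22, C22 ✓
(Category=8, SKU=X42): rows 6, 15 → Aisle = C98, C98 ✓
(Category=8, SKU=X54): rows 9, 13, 14 → Aisle = C97, C97, C97 ✓
(Category=8, SKU=X43): row 11 → Aisle = C28 ✓
(Category=4, SKU=X42): row 12 → Aisle = C98 ✓
(Category=11, SKU=X43): row 16 → Aisle = C10 ✓
Every {Category, SKU} value is associated with a single Aisle value, so {Category, SKU} -> Aisle holds.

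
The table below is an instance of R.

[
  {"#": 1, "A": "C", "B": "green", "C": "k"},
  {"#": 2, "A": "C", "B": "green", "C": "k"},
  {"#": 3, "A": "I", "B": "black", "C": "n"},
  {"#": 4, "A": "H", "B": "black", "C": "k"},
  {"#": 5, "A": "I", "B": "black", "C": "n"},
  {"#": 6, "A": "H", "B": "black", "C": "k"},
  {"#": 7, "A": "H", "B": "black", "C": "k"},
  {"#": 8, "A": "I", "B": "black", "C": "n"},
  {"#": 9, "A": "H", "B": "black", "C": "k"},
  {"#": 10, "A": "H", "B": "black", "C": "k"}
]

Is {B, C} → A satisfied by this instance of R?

(B=green, C=k): rows 1, 2 → A = C, C ✓
(B=black, C=n): rows 3, 5, 8 → A = I, I, I ✓
(B=black, C=k): rows 4, 6, 7, 9, 10 → A = H, H, H, H, H ✓
Every {B, C} value is associated with a single A value, so {B, C} → A holds.

Yes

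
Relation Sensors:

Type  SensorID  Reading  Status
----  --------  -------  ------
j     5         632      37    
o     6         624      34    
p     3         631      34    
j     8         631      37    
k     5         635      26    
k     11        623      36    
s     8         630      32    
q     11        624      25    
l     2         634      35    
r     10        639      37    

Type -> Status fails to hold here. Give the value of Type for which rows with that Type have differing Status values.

k

Type=j: 2 rows → Status = 37, 37 ✓
Type=o: 1 row → Status = 34 ✓
Type=p: 1 row → Status = 34 ✓
Type=k: 2 rows → Status takes values {26, 36} — violation
Type=s: 1 row → Status = 32 ✓
Type=q: 1 row → Status = 25 ✓
Type=l: 1 row → Status = 35 ✓
Type=r: 1 row → Status = 37 ✓
The only Type value with inconsistent Status is Type=k.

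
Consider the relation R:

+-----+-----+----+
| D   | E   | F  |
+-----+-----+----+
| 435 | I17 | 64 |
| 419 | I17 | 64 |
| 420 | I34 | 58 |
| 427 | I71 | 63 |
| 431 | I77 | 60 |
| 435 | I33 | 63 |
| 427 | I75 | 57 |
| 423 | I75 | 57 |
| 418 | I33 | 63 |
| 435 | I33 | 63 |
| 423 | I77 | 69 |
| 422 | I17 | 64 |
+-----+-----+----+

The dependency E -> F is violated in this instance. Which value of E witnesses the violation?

E=I17: 3 rows → F = 64, 64, 64 ✓
E=I34: 1 row → F = 58 ✓
E=I71: 1 row → F = 63 ✓
E=I77: 2 rows → F takes values {60, 69} — violation
E=I33: 3 rows → F = 63, 63, 63 ✓
E=I75: 2 rows → F = 57, 57 ✓
The only E value with inconsistent F is E=I77.

I77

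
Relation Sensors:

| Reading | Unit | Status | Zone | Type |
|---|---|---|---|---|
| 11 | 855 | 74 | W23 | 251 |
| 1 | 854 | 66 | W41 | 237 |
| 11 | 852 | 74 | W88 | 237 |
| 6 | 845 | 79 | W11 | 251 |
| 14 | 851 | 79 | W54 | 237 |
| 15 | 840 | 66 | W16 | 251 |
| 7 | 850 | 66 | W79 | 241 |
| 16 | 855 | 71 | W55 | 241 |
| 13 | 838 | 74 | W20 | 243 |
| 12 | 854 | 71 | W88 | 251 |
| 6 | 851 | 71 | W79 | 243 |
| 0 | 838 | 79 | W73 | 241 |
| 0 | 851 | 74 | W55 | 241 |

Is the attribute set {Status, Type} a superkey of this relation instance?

Yes

All 13 rows have distinct {Status, Type} values, so {Status, Type} → (all attributes) holds and {Status, Type} is a superkey.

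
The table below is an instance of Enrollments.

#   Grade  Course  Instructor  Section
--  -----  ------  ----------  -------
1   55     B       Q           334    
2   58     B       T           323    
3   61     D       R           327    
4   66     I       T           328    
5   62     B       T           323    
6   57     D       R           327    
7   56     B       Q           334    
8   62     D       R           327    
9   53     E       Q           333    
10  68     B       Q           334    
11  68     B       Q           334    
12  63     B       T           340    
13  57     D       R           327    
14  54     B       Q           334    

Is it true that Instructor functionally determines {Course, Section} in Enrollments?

Instructor=Q: rows 1, 7, 9, 10, 11, 14 → {Course,Section} takes values {(B, 334), (E, 333)} — violation
Instructor=T: rows 2, 4, 5, 12 → {Course,Section} takes values {(B, 323), (I, 328), (B, 340)} — violation
Instructor=R: rows 3, 6, 8, 13 → {Course,Section} = (D, 327), (D, 327), (D, 327), (D, 327) ✓
Two rows agree on Instructor but differ on {Course, Section}, so Instructor → {Course, Section} does not hold.

No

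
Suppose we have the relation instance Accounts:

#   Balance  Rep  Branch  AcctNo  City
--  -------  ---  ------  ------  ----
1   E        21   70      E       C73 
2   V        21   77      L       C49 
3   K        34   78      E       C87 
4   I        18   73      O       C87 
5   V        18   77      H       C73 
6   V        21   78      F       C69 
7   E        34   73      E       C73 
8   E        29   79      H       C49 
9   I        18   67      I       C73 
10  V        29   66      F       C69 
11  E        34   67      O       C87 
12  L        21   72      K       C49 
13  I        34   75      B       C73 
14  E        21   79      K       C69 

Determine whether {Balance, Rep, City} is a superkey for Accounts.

Yes

All 14 rows have distinct {Balance, Rep, City} values, so {Balance, Rep, City} → (all attributes) holds and {Balance, Rep, City} is a superkey.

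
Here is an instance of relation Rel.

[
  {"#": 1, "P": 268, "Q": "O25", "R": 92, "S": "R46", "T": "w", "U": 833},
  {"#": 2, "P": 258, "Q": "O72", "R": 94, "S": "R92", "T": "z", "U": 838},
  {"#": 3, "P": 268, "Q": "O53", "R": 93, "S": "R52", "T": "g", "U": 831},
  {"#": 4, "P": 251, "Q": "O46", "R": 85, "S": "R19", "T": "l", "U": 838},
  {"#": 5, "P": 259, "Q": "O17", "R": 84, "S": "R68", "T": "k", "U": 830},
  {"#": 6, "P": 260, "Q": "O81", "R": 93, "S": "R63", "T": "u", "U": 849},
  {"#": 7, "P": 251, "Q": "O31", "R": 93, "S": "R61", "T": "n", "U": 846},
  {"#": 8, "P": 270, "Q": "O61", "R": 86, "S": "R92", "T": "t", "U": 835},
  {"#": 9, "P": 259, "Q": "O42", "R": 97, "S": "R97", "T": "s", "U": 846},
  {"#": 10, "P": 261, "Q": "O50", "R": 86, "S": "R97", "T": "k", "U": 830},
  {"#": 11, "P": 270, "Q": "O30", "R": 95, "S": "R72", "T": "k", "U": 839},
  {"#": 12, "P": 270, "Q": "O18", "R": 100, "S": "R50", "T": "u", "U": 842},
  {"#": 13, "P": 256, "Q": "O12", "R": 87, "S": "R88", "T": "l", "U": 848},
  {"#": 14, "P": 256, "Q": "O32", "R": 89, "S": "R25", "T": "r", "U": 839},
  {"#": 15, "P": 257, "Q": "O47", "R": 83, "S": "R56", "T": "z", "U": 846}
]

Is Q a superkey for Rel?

Yes

All 15 rows have distinct Q values, so Q → (all attributes) holds and Q is a superkey.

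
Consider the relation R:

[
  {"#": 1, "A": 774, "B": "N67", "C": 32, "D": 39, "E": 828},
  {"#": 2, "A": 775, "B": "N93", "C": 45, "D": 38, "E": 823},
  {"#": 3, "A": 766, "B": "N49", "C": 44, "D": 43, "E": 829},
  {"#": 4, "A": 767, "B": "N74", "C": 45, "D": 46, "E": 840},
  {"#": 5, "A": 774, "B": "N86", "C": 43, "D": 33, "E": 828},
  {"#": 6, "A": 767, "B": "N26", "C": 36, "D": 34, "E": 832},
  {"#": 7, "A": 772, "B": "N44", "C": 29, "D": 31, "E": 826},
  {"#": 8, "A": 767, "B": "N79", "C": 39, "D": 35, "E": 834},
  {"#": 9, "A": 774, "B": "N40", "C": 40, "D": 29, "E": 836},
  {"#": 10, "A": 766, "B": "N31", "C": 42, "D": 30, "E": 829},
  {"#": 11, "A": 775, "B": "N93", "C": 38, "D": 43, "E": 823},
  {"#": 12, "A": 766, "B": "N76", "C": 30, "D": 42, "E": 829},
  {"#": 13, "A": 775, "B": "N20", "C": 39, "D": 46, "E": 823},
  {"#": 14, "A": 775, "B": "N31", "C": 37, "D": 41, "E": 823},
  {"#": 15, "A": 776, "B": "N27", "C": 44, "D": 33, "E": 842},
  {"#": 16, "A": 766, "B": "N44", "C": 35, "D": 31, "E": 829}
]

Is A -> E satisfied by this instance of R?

No

A=774: rows 1, 5, 9 → E takes values {828, 836} — violation
A=775: rows 2, 11, 13, 14 → E = 823, 823, 823, 823 ✓
A=766: rows 3, 10, 12, 16 → E = 829, 829, 829, 829 ✓
A=767: rows 4, 6, 8 → E takes values {840, 832, 834} — violation
A=772: row 7 → E = 826 ✓
A=776: row 15 → E = 842 ✓
Two rows agree on A but differ on E, so A -> E does not hold.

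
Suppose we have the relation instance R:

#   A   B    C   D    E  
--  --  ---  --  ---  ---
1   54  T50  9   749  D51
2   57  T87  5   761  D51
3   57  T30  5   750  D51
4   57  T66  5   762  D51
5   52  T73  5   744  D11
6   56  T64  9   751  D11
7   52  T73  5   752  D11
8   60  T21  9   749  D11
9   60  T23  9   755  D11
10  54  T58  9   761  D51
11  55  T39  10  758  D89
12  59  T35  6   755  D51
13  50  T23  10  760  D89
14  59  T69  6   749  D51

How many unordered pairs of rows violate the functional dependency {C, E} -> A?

(C=9, E=D51): all 2 rows agree on A — 0 pairs.
(C=5, E=D51): all 3 rows agree on A — 0 pairs.
(C=5, E=D11): all 2 rows agree on A — 0 pairs.
(C=9, E=D11): violating pairs (6,8), (6,9) — 2 pairs.
(C=10, E=D89): violating pairs (11,13) — 1 pair.
(C=6, E=D51): all 2 rows agree on A — 0 pairs.

3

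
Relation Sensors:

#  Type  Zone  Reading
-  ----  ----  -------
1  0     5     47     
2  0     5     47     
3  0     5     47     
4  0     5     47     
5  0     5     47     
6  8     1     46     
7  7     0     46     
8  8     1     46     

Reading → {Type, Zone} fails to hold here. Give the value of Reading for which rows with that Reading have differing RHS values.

Reading=47: rows 1, 2, 3, 4, 5 → {Type,Zone} = (0, 5), (0, 5), (0, 5), (0, 5), (0, 5) ✓
Reading=46: rows 6, 7, 8 → {Type,Zone} takes values {(8, 1), (7, 0)} — violation
The only Reading value with inconsistent RHS is Reading=46.

46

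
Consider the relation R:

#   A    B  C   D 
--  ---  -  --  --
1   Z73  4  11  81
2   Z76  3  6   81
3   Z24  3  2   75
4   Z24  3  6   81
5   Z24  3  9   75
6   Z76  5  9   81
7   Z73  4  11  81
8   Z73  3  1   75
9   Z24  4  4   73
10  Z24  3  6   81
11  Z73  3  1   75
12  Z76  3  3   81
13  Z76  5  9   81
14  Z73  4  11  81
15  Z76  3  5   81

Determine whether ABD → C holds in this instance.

(A=Z73, B=4, D=81): rows 1, 7, 14 → C = 11, 11, 11 ✓
(A=Z76, B=3, D=81): rows 2, 12, 15 → C takes values {6, 3, 5} — violation
(A=Z24, B=3, D=75): rows 3, 5 → C takes values {2, 9} — violation
(A=Z24, B=3, D=81): rows 4, 10 → C = 6, 6 ✓
(A=Z76, B=5, D=81): rows 6, 13 → C = 9, 9 ✓
(A=Z73, B=3, D=75): rows 8, 11 → C = 1, 1 ✓
(A=Z24, B=4, D=73): row 9 → C = 4 ✓
Two rows agree on ABD but differ on C, so ABD → C does not hold.

No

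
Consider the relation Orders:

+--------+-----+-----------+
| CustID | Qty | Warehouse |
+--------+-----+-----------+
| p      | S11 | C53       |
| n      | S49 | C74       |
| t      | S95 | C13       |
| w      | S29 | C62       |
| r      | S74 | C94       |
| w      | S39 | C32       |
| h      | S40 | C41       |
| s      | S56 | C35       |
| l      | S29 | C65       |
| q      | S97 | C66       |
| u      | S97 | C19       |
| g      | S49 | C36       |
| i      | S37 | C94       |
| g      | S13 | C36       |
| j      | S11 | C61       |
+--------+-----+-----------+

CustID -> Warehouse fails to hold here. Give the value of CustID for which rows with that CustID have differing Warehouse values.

CustID=p: 1 row → Warehouse = C53 ✓
CustID=n: 1 row → Warehouse = C74 ✓
CustID=t: 1 row → Warehouse = C13 ✓
CustID=w: 2 rows → Warehouse takes values {C62, C32} — violation
CustID=r: 1 row → Warehouse = C94 ✓
CustID=h: 1 row → Warehouse = C41 ✓
CustID=s: 1 row → Warehouse = C35 ✓
CustID=l: 1 row → Warehouse = C65 ✓
CustID=q: 1 row → Warehouse = C66 ✓
CustID=u: 1 row → Warehouse = C19 ✓
CustID=g: 2 rows → Warehouse = C36, C36 ✓
CustID=i: 1 row → Warehouse = C94 ✓
CustID=j: 1 row → Warehouse = C61 ✓
The only CustID value with inconsistent Warehouse is CustID=w.

w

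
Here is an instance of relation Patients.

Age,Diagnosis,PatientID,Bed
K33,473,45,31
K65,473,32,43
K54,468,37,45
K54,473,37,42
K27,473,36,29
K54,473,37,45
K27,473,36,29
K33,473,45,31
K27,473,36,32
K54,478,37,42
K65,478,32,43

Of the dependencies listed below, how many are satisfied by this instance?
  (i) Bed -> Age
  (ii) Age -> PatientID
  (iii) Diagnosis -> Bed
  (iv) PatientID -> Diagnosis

(i) Bed -> Age: every LHS value maps to a single RHS value — holds.
(ii) Age -> PatientID: every LHS value maps to a single RHS value — holds.
(iii) Diagnosis -> Bed: Diagnosis=473: 8 rows → Bed takes values {31, 43, 42, 29, 45, 32} — violation; Diagnosis=478: 2 rows → Bed takes values {42, 43} — violation — fails.
(iv) PatientID -> Diagnosis: PatientID=32: 2 rows → Diagnosis takes values {473, 478} — violation; PatientID=37: 4 rows → Diagnosis takes values {468, 473, 478} — violation — fails.
2 of the 4 dependencies hold.

2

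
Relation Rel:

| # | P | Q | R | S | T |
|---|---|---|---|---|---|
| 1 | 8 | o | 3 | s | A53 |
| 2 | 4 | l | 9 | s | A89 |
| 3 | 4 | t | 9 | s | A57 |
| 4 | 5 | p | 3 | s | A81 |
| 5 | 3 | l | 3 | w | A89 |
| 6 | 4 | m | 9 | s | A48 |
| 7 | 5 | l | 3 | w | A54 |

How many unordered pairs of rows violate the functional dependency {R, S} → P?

2

(R=3, S=s): violating pairs (1,4) — 1 pair.
(R=9, S=s): all 3 rows agree on P — 0 pairs.
(R=3, S=w): violating pairs (5,7) — 1 pair.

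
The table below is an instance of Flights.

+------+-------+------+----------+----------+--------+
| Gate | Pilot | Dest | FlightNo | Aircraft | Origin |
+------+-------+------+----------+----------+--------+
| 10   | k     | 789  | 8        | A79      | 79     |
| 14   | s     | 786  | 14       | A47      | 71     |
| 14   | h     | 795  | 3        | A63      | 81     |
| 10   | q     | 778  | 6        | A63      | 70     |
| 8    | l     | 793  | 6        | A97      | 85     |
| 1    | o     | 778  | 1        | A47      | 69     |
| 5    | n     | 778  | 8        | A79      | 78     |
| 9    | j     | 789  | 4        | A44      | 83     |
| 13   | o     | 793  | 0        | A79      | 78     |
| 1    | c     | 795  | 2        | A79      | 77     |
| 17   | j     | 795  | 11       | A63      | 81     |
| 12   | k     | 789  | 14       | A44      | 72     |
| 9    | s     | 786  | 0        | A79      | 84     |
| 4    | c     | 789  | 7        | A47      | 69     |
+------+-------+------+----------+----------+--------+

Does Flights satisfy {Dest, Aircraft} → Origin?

(Dest=789, Aircraft=A79): 1 row → Origin = 79 ✓
(Dest=786, Aircraft=A47): 1 row → Origin = 71 ✓
(Dest=795, Aircraft=A63): 2 rows → Origin = 81, 81 ✓
(Dest=778, Aircraft=A63): 1 row → Origin = 70 ✓
(Dest=793, Aircraft=A97): 1 row → Origin = 85 ✓
(Dest=778, Aircraft=A47): 1 row → Origin = 69 ✓
(Dest=778, Aircraft=A79): 1 row → Origin = 78 ✓
(Dest=789, Aircraft=A44): 2 rows → Origin takes values {83, 72} — violation
(Dest=793, Aircraft=A79): 1 row → Origin = 78 ✓
(Dest=795, Aircraft=A79): 1 row → Origin = 77 ✓
(Dest=786, Aircraft=A79): 1 row → Origin = 84 ✓
(Dest=789, Aircraft=A47): 1 row → Origin = 69 ✓
Two rows agree on {Dest, Aircraft} but differ on Origin, so {Dest, Aircraft} → Origin does not hold.

No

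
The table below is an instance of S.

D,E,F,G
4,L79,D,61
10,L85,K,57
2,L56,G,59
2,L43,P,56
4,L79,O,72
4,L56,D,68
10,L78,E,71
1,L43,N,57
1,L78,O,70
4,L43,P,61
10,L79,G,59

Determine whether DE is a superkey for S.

Two distinct rows share (D=4, E=L79), so DE does not determine every attribute — not a superkey.

No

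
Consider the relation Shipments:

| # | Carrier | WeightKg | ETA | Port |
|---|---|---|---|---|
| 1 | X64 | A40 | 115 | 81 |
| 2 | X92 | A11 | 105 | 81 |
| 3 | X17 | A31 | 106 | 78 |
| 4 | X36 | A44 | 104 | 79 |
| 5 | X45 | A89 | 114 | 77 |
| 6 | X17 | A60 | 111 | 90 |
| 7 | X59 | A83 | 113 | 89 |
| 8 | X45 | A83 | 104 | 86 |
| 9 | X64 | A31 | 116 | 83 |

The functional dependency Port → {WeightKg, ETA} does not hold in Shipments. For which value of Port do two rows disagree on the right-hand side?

81

Port=81: rows 1, 2 → {WeightKg,ETA} takes values {(A40, 115), (A11, 105)} — violation
Port=78: row 3 → {WeightKg,ETA} = (A31, 106) ✓
Port=79: row 4 → {WeightKg,ETA} = (A44, 104) ✓
Port=77: row 5 → {WeightKg,ETA} = (A89, 114) ✓
Port=90: row 6 → {WeightKg,ETA} = (A60, 111) ✓
Port=89: row 7 → {WeightKg,ETA} = (A83, 113) ✓
Port=86: row 8 → {WeightKg,ETA} = (A83, 104) ✓
Port=83: row 9 → {WeightKg,ETA} = (A31, 116) ✓
The only Port value with inconsistent RHS is Port=81.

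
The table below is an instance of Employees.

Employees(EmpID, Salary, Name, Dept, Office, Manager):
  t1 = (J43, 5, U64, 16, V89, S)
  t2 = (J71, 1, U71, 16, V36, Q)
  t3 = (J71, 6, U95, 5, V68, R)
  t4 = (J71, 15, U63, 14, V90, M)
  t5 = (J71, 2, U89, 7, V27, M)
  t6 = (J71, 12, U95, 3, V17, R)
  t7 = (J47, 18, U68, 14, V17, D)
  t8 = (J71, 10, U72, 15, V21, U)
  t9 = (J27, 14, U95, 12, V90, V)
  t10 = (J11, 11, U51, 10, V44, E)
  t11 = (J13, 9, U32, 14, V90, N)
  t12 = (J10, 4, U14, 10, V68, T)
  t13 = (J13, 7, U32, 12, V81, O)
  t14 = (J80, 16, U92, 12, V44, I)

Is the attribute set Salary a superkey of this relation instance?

All 14 rows have distinct Salary values, so Salary → (all attributes) holds and Salary is a superkey.

Yes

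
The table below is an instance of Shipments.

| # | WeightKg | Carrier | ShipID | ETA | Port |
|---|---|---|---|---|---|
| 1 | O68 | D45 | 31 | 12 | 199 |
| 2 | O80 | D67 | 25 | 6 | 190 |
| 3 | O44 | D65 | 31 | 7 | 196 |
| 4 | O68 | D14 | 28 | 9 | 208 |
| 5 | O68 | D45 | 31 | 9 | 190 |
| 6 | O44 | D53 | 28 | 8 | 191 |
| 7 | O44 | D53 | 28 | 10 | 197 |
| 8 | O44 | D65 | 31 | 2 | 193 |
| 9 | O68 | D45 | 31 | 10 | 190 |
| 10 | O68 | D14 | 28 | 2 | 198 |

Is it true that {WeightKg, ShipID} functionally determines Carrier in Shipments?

(WeightKg=O68, ShipID=31): rows 1, 5, 9 → Carrier = D45, D45, D45 ✓
(WeightKg=O80, ShipID=25): row 2 → Carrier = D67 ✓
(WeightKg=O44, ShipID=31): rows 3, 8 → Carrier = D65, D65 ✓
(WeightKg=O68, ShipID=28): rows 4, 10 → Carrier = D14, D14 ✓
(WeightKg=O44, ShipID=28): rows 6, 7 → Carrier = D53, D53 ✓
Every {WeightKg, ShipID} value is associated with a single Carrier value, so {WeightKg, ShipID} -> Carrier holds.

Yes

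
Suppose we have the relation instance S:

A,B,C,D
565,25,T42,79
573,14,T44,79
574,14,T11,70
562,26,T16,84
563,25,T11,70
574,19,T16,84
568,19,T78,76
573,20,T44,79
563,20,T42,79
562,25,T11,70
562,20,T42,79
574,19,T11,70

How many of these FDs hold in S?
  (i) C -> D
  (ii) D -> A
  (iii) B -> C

1

(i) C -> D: every LHS value maps to a single RHS value — holds.
(ii) D -> A: D=79: 5 rows → A takes values {565, 573, 563, 562} — violation; D=70: 4 rows → A takes values {574, 563, 562} — violation; D=84: 2 rows → A takes values {562, 574} — violation — fails.
(iii) B -> C: B=25: 3 rows → C takes values {T42, T11} — violation; B=14: 2 rows → C takes values {T44, T11} — violation; B=19: 3 rows → C takes values {T16, T78, T11} — violation; B=20: 3 rows → C takes values {T44, T42} — violation — fails.
1 of the 3 dependencies holds.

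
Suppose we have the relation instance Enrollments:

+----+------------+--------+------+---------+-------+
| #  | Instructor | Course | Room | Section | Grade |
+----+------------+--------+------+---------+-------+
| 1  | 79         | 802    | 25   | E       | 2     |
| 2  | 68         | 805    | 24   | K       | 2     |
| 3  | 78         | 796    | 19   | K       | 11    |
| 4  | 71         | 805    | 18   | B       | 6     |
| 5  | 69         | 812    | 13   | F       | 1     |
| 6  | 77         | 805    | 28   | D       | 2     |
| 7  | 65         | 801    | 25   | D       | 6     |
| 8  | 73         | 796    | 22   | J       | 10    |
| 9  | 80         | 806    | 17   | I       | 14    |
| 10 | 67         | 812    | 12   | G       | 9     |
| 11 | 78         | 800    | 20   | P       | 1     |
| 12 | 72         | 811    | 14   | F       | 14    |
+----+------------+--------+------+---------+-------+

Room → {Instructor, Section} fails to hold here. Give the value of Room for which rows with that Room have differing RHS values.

25

Room=25: rows 1, 7 → {Instructor,Section} takes values {(79, E), (65, D)} — violation
Room=24: row 2 → {Instructor,Section} = (68, K) ✓
Room=19: row 3 → {Instructor,Section} = (78, K) ✓
Room=18: row 4 → {Instructor,Section} = (71, B) ✓
Room=13: row 5 → {Instructor,Section} = (69, F) ✓
Room=28: row 6 → {Instructor,Section} = (77, D) ✓
Room=22: row 8 → {Instructor,Section} = (73, J) ✓
Room=17: row 9 → {Instructor,Section} = (80, I) ✓
Room=12: row 10 → {Instructor,Section} = (67, G) ✓
Room=20: row 11 → {Instructor,Section} = (78, P) ✓
Room=14: row 12 → {Instructor,Section} = (72, F) ✓
The only Room value with inconsistent RHS is Room=25.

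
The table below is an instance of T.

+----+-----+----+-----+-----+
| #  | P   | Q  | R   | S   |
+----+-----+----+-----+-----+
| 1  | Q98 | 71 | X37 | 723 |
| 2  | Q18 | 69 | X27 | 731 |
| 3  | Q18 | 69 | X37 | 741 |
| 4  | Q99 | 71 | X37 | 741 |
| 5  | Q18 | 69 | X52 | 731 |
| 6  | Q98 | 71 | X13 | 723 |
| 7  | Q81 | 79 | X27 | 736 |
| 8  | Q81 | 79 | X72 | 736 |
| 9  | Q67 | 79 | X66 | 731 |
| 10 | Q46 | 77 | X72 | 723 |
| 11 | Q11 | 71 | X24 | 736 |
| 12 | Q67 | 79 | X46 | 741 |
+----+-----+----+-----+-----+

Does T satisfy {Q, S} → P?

Yes

(Q=71, S=723): rows 1, 6 → P = Q98, Q98 ✓
(Q=69, S=731): rows 2, 5 → P = Q18, Q18 ✓
(Q=69, S=741): row 3 → P = Q18 ✓
(Q=71, S=741): row 4 → P = Q99 ✓
(Q=79, S=736): rows 7, 8 → P = Q81, Q81 ✓
(Q=79, S=731): row 9 → P = Q67 ✓
(Q=77, S=723): row 10 → P = Q46 ✓
(Q=71, S=736): row 11 → P = Q11 ✓
(Q=79, S=741): row 12 → P = Q67 ✓
Every {Q, S} value is associated with a single P value, so {Q, S} → P holds.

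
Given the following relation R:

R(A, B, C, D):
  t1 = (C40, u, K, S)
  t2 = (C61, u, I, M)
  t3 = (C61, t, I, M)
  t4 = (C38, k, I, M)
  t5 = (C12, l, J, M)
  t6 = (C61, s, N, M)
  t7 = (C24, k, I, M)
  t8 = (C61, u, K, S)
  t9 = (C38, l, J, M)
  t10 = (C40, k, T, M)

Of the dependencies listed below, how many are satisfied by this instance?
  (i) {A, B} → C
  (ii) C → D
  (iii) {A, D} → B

(i) {A, B} → C: (A=C61, B=u): rows 2, 8 → C takes values {I, K} — violation — fails.
(ii) C → D: every LHS value maps to a single RHS value — holds.
(iii) {A, D} → B: (A=C61, D=M): rows 2, 3, 6 → B takes values {u, t, s} — violation; (A=C38, D=M): rows 4, 9 → B takes values {k, l} — violation — fails.
1 of the 3 dependencies holds.

1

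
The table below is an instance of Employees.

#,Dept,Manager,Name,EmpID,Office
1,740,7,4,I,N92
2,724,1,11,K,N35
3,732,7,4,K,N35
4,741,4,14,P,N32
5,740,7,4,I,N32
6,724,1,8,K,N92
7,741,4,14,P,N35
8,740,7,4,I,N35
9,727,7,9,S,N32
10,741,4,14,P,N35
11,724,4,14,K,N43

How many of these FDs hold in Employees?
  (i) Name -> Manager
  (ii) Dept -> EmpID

(i) Name -> Manager: every LHS value maps to a single RHS value — holds.
(ii) Dept -> EmpID: every LHS value maps to a single RHS value — holds.
2 of the 2 dependencies hold.

2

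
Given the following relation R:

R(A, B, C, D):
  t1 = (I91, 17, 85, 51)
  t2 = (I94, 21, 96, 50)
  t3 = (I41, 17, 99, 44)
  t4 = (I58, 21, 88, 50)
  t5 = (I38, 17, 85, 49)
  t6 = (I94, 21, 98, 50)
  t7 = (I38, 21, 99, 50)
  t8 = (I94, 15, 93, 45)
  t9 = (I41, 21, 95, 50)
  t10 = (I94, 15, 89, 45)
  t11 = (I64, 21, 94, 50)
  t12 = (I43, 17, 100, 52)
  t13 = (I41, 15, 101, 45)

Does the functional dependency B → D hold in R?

B=17: rows 1, 3, 5, 12 → D takes values {51, 44, 49, 52} — violation
B=21: rows 2, 4, 6, 7, 9, 11 → D = 50, 50, 50, 50, 50, 50 ✓
B=15: rows 8, 10, 13 → D = 45, 45, 45 ✓
Two rows agree on B but differ on D, so B → D does not hold.

No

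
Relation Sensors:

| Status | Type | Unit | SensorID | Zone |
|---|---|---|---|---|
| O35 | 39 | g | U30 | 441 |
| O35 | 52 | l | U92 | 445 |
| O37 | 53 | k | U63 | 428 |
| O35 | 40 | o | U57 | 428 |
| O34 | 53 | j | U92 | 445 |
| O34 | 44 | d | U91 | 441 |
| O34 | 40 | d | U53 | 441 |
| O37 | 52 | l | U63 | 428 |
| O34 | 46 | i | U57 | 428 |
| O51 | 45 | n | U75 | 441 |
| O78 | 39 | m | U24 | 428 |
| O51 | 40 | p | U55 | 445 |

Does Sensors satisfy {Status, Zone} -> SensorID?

No

(Status=O35, Zone=441): 1 row → SensorID = U30 ✓
(Status=O35, Zone=445): 1 row → SensorID = U92 ✓
(Status=O37, Zone=428): 2 rows → SensorID = U63, U63 ✓
(Status=O35, Zone=428): 1 row → SensorID = U57 ✓
(Status=O34, Zone=445): 1 row → SensorID = U92 ✓
(Status=O34, Zone=441): 2 rows → SensorID takes values {U91, U53} — violation
(Status=O34, Zone=428): 1 row → SensorID = U57 ✓
(Status=O51, Zone=441): 1 row → SensorID = U75 ✓
(Status=O78, Zone=428): 1 row → SensorID = U24 ✓
(Status=O51, Zone=445): 1 row → SensorID = U55 ✓
Two rows agree on {Status, Zone} but differ on SensorID, so {Status, Zone} -> SensorID does not hold.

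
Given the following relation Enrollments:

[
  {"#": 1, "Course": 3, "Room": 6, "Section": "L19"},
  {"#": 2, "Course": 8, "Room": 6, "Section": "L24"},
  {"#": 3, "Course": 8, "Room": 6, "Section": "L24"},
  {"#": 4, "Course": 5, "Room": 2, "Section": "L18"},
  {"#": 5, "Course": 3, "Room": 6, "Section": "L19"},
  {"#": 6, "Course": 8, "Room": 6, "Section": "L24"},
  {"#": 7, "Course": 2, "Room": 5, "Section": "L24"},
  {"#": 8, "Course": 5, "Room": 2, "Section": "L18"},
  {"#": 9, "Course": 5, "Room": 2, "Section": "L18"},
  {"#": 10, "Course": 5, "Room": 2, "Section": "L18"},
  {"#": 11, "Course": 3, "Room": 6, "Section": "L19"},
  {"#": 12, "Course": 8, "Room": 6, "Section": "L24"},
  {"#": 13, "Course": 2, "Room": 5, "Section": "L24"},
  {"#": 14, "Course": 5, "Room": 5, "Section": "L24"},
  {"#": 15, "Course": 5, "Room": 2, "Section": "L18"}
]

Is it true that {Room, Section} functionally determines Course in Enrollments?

No

(Room=6, Section=L19): rows 1, 5, 11 → Course = 3, 3, 3 ✓
(Room=6, Section=L24): rows 2, 3, 6, 12 → Course = 8, 8, 8, 8 ✓
(Room=2, Section=L18): rows 4, 8, 9, 10, 15 → Course = 5, 5, 5, 5, 5 ✓
(Room=5, Section=L24): rows 7, 13, 14 → Course takes values {2, 5} — violation
Two rows agree on {Room, Section} but differ on Course, so {Room, Section} -> Course does not hold.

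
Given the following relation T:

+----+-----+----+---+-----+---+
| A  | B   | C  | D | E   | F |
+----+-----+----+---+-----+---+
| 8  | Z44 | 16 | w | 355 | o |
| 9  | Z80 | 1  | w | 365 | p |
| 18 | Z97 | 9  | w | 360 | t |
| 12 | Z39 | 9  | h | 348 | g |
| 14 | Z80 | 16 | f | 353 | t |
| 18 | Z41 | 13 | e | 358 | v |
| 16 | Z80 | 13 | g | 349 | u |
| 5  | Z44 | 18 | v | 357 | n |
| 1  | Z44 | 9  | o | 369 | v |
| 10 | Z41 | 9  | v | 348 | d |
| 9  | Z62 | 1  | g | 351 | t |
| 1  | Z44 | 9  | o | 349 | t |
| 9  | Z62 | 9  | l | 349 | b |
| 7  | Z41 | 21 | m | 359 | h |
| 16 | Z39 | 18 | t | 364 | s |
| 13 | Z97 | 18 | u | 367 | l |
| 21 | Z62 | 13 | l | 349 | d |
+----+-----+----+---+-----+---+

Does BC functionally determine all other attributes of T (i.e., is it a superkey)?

Two distinct rows share (B=Z44, C=9), so BC does not determine every attribute — not a superkey.

No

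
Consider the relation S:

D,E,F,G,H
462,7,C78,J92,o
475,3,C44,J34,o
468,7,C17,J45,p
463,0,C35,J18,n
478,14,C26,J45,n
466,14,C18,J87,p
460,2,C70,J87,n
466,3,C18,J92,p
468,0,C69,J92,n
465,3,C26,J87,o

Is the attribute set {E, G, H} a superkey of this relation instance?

All 10 rows have distinct {E, G, H} values, so {E, G, H} → (all attributes) holds and {E, G, H} is a superkey.

Yes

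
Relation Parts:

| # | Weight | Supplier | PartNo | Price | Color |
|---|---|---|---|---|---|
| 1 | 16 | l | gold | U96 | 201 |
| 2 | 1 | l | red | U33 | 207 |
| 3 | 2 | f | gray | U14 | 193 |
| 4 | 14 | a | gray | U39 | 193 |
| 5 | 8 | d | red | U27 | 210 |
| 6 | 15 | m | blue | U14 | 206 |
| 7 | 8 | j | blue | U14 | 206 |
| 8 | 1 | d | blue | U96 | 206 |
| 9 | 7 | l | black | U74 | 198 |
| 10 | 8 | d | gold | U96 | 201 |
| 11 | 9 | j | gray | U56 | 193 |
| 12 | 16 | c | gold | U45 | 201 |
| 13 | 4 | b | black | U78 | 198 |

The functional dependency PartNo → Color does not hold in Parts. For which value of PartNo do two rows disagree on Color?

red

PartNo=gold: rows 1, 10, 12 → Color = 201, 201, 201 ✓
PartNo=red: rows 2, 5 → Color takes values {207, 210} — violation
PartNo=gray: rows 3, 4, 11 → Color = 193, 193, 193 ✓
PartNo=blue: rows 6, 7, 8 → Color = 206, 206, 206 ✓
PartNo=black: rows 9, 13 → Color = 198, 198 ✓
The only PartNo value with inconsistent Color is PartNo=red.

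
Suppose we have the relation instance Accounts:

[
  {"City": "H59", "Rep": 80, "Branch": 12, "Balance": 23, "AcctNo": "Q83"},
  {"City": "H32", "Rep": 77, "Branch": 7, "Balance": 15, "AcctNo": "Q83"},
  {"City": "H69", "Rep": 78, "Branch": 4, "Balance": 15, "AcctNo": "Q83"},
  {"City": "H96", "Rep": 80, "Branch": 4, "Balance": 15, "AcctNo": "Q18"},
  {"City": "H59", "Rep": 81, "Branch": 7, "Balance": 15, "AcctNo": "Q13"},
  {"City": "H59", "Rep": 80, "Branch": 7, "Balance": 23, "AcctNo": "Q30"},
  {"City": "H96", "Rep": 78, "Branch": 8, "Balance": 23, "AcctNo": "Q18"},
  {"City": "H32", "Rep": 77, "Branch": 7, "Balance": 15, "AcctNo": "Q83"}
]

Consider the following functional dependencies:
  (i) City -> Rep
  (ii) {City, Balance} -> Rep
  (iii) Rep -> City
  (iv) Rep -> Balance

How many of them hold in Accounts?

1

(i) City -> Rep: City=H59: 3 rows → Rep takes values {80, 81} — violation; City=H96: 2 rows → Rep takes values {80, 78} — violation — fails.
(ii) {City, Balance} -> Rep: every LHS value maps to a single RHS value — holds.
(iii) Rep -> City: Rep=80: 3 rows → City takes values {H59, H96} — violation; Rep=78: 2 rows → City takes values {H69, H96} — violation — fails.
(iv) Rep -> Balance: Rep=80: 3 rows → Balance takes values {23, 15} — violation; Rep=78: 2 rows → Balance takes values {15, 23} — violation — fails.
1 of the 4 dependencies holds.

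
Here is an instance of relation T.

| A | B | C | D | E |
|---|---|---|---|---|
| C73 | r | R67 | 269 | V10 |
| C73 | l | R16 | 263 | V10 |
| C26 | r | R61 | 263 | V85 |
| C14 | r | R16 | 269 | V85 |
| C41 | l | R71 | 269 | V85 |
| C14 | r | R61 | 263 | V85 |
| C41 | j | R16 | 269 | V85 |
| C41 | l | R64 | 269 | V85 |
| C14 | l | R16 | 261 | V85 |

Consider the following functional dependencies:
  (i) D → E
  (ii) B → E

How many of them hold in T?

(i) D → E: D=269: 5 rows → E takes values {V10, V85} — violation; D=263: 3 rows → E takes values {V10, V85} — violation — fails.
(ii) B → E: B=r: 4 rows → E takes values {V10, V85} — violation; B=l: 4 rows → E takes values {V10, V85} — violation — fails.
None of the 2 dependencies hold.

0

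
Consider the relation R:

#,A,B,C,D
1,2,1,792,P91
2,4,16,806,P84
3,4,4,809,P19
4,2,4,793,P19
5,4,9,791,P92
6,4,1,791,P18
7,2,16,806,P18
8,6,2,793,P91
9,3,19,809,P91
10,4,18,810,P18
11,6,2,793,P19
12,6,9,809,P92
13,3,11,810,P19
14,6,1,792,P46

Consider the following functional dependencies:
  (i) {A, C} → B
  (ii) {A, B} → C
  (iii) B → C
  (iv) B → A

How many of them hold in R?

1

(i) {A, C} → B: (A=4, C=791): rows 5, 6 → B takes values {9, 1} — violation — fails.
(ii) {A, B} → C: every LHS value maps to a single RHS value — holds.
(iii) B → C: B=1: rows 1, 6, 14 → C takes values {792, 791} — violation; B=4: rows 3, 4 → C takes values {809, 793} — violation; B=9: rows 5, 12 → C takes values {791, 809} — violation — fails.
(iv) B → A: B=1: rows 1, 6, 14 → A takes values {2, 4, 6} — violation; B=16: rows 2, 7 → A takes values {4, 2} — violation; B=4: rows 3, 4 → A takes values {4, 2} — violation; B=9: rows 5, 12 → A takes values {4, 6} — violation — fails.
1 of the 4 dependencies holds.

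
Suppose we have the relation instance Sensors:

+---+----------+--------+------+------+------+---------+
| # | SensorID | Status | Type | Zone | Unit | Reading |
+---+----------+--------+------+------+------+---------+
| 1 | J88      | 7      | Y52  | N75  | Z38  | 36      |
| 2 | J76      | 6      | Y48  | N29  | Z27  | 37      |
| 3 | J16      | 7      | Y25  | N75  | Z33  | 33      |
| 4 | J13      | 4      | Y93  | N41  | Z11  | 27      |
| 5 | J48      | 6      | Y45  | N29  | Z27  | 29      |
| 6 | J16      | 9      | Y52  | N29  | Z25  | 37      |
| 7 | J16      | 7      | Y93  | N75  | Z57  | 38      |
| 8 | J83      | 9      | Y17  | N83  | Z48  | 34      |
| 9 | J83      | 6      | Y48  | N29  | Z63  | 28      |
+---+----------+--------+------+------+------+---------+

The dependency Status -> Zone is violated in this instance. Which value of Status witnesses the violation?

9

Status=7: rows 1, 3, 7 → Zone = N75, N75, N75 ✓
Status=6: rows 2, 5, 9 → Zone = N29, N29, N29 ✓
Status=4: row 4 → Zone = N41 ✓
Status=9: rows 6, 8 → Zone takes values {N29, N83} — violation
The only Status value with inconsistent Zone is Status=9.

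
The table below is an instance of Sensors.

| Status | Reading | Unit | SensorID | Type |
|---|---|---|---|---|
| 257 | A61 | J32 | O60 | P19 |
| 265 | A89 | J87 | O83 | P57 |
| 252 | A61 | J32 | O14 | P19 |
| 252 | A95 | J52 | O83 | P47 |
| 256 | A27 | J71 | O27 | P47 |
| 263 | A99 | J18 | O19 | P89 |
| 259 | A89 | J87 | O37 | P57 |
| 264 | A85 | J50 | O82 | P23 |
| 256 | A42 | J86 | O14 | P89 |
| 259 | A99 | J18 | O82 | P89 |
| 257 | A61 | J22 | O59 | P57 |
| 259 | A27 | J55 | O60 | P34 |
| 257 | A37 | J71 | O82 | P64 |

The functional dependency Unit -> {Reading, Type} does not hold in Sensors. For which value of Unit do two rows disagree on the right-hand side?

Unit=J32: 2 rows → {Reading,Type} = (A61, P19), (A61, P19) ✓
Unit=J87: 2 rows → {Reading,Type} = (A89, P57), (A89, P57) ✓
Unit=J52: 1 row → {Reading,Type} = (A95, P47) ✓
Unit=J71: 2 rows → {Reading,Type} takes values {(A27, P47), (A37, P64)} — violation
Unit=J18: 2 rows → {Reading,Type} = (A99, P89), (A99, P89) ✓
Unit=J50: 1 row → {Reading,Type} = (A85, P23) ✓
Unit=J86: 1 row → {Reading,Type} = (A42, P89) ✓
Unit=J22: 1 row → {Reading,Type} = (A61, P57) ✓
Unit=J55: 1 row → {Reading,Type} = (A27, P34) ✓
The only Unit value with inconsistent RHS is Unit=J71.

J71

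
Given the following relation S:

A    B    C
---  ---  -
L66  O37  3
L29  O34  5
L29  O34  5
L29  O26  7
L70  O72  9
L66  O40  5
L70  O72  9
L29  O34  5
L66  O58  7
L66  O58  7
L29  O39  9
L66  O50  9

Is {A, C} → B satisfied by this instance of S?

Yes

(A=L66, C=3): 1 row → B = O37 ✓
(A=L29, C=5): 3 rows → B = O34, O34, O34 ✓
(A=L29, C=7): 1 row → B = O26 ✓
(A=L70, C=9): 2 rows → B = O72, O72 ✓
(A=L66, C=5): 1 row → B = O40 ✓
(A=L66, C=7): 2 rows → B = O58, O58 ✓
(A=L29, C=9): 1 row → B = O39 ✓
(A=L66, C=9): 1 row → B = O50 ✓
Every {A, C} value is associated with a single B value, so {A, C} → B holds.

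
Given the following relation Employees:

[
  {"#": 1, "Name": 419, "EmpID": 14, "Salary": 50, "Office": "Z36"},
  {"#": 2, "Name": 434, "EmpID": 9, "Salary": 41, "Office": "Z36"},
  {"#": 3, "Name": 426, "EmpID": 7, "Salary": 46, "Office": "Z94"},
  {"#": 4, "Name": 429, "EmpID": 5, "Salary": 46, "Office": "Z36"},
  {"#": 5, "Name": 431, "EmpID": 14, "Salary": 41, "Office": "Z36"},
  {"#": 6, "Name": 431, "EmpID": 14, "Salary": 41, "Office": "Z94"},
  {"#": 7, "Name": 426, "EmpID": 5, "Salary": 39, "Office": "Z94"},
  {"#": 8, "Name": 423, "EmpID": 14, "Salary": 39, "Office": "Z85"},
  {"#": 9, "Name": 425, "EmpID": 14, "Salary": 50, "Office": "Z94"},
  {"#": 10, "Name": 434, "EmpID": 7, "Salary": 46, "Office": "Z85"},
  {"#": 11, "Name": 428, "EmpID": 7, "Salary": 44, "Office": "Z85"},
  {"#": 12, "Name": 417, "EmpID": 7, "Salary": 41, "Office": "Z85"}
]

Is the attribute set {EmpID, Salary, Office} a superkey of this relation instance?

Yes

All 12 rows have distinct {EmpID, Salary, Office} values, so {EmpID, Salary, Office} → (all attributes) holds and {EmpID, Salary, Office} is a superkey.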